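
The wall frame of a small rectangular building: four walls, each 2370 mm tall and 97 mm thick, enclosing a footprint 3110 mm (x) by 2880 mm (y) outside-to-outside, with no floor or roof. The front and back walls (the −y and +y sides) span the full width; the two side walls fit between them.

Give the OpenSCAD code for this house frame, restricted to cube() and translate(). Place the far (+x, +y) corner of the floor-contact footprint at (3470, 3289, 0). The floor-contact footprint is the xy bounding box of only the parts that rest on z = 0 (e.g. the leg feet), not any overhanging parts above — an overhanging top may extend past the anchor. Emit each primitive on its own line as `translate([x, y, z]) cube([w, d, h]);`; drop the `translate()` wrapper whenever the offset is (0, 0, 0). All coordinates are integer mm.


translate([360, 409, 0]) cube([3110, 97, 2370]);
translate([360, 3192, 0]) cube([3110, 97, 2370]);
translate([360, 506, 0]) cube([97, 2686, 2370]);
translate([3373, 506, 0]) cube([97, 2686, 2370]);


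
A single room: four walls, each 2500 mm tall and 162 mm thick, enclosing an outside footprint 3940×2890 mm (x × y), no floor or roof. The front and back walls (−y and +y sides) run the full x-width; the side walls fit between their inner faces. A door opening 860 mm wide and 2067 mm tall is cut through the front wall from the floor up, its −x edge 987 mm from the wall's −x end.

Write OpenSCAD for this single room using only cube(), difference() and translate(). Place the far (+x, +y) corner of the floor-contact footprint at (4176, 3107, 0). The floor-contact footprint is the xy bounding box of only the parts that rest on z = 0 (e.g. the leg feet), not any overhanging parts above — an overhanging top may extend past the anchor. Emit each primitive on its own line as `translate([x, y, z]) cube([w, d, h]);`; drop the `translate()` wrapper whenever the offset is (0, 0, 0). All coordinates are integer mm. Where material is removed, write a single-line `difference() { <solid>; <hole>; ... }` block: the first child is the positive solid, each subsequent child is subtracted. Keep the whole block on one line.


difference() { translate([236, 217, 0]) cube([3940, 162, 2500]); translate([1223, 217, 0]) cube([860, 162, 2067]); }
translate([236, 2945, 0]) cube([3940, 162, 2500]);
translate([236, 379, 0]) cube([162, 2566, 2500]);
translate([4014, 379, 0]) cube([162, 2566, 2500]);


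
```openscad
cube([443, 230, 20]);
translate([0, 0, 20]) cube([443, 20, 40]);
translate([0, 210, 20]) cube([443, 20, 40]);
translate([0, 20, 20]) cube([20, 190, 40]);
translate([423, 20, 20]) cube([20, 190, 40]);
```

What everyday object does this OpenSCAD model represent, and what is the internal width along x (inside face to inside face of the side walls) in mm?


An open box. The internal width is 403 mm.

A 443×230 base slab with four walls standing on it — an open box. The base is 443 mm wide and the walls are 20 mm thick, so the internal width is 443 − 2 × 20 = 403 mm.


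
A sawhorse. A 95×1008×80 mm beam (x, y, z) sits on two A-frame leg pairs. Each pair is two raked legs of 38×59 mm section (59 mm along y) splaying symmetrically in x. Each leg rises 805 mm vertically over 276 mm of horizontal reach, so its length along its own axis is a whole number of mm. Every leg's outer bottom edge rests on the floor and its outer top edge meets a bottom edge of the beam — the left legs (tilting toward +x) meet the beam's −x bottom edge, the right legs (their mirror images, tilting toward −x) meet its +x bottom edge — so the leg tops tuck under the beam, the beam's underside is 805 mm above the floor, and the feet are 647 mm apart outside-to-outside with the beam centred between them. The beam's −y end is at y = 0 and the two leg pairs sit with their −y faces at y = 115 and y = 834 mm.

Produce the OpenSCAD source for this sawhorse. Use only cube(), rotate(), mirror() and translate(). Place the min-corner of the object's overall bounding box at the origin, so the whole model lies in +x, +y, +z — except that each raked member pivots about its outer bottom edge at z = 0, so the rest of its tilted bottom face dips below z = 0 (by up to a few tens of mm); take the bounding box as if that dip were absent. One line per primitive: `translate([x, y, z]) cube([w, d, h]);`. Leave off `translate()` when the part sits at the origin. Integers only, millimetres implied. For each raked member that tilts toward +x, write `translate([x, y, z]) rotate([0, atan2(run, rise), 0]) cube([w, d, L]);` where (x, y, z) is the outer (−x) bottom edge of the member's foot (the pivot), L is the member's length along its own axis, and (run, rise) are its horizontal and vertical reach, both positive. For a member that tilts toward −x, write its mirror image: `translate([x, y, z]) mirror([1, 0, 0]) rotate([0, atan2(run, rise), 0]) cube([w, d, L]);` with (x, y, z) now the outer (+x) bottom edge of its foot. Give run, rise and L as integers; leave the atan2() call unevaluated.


translate([276, 0, 805]) cube([95, 1008, 80]);
translate([0, 115, 0]) rotate([0, atan2(276, 805), 0]) cube([38, 59, 851]);
translate([647, 115, 0]) mirror([1, 0, 0]) rotate([0, atan2(276, 805), 0]) cube([38, 59, 851]);
translate([0, 834, 0]) rotate([0, atan2(276, 805), 0]) cube([38, 59, 851]);
translate([647, 834, 0]) mirror([1, 0, 0]) rotate([0, atan2(276, 805), 0]) cube([38, 59, 851]);


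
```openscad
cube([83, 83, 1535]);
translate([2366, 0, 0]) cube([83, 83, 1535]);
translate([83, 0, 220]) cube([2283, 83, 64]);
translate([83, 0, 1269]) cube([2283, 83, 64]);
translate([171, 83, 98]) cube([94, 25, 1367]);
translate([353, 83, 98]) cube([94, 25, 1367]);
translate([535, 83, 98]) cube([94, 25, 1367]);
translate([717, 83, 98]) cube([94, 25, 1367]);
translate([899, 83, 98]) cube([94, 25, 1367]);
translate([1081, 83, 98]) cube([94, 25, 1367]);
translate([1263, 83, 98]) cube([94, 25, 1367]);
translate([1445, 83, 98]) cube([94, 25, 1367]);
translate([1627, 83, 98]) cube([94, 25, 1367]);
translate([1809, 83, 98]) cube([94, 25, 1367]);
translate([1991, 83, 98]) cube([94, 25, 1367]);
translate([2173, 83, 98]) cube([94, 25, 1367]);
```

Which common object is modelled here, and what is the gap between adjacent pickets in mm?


A fence section. The picket gap is 88 mm.

Two posts, two rails, 12 pickets — a fence section. Span 2283 mm holds 12 pickets of 94 mm with 13 equal gaps: ⌊(2283 − 12·94) / 13⌋ = 88 mm.


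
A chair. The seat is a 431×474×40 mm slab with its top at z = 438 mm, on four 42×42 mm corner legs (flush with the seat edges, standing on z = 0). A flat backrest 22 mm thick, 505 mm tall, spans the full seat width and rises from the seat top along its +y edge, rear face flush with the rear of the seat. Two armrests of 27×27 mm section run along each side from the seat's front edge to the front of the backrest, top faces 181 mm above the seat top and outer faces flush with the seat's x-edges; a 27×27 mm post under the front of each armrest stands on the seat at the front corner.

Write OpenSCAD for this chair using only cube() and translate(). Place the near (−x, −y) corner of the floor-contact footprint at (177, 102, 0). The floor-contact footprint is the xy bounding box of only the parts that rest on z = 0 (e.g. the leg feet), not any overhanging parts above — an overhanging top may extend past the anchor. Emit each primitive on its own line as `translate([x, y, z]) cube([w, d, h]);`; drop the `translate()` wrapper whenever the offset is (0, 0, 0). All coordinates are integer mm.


// leg_h = 438 - 40 = 398
// arm post h = 181 - 27 = 154
translate([177, 102, 398]) cube([431, 474, 40]);
translate([177, 102, 0]) cube([42, 42, 398]);
translate([566, 102, 0]) cube([42, 42, 398]);
translate([177, 534, 0]) cube([42, 42, 398]);
translate([566, 534, 0]) cube([42, 42, 398]);
translate([177, 554, 438]) cube([431, 22, 505]);
translate([177, 102, 592]) cube([27, 452, 27]);
translate([581, 102, 592]) cube([27, 452, 27]);
translate([177, 102, 438]) cube([27, 27, 154]);
translate([581, 102, 438]) cube([27, 27, 154]);


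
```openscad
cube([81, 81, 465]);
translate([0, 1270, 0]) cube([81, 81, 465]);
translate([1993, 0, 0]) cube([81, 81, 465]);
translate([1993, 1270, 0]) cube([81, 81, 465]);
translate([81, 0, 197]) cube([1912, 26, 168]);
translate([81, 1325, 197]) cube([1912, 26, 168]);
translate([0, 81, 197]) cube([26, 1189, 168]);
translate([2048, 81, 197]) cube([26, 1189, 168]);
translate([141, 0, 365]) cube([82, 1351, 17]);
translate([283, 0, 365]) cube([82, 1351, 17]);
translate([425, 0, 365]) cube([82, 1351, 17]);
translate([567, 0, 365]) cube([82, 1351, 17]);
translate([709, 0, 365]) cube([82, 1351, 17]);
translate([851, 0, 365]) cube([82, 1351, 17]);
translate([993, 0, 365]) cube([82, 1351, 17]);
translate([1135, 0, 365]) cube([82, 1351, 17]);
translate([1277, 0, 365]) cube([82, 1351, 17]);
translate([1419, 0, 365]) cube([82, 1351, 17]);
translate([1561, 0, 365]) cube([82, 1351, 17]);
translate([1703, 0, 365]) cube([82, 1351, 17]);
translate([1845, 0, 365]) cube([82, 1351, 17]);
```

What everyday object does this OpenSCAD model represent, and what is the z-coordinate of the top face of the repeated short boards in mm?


A bed frame. The slat-top height is 382 mm.

Four posts, four rails, and a row of slats — a bed frame. Slats sit on the rails at z = 197 + 168 = 365; with slat thickness 17, the top is 382 mm.


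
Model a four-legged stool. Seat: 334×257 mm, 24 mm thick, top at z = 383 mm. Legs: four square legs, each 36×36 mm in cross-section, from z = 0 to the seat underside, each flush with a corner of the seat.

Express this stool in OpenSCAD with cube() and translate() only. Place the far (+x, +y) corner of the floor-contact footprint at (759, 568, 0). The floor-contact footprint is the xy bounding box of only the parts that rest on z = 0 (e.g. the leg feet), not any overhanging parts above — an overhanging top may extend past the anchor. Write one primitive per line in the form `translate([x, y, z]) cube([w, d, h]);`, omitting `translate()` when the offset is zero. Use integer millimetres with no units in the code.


translate([425, 311, 359]) cube([334, 257, 24]);
translate([425, 311, 0]) cube([36, 36, 359]);
translate([723, 311, 0]) cube([36, 36, 359]);
translate([425, 532, 0]) cube([36, 36, 359]);
translate([723, 532, 0]) cube([36, 36, 359]);


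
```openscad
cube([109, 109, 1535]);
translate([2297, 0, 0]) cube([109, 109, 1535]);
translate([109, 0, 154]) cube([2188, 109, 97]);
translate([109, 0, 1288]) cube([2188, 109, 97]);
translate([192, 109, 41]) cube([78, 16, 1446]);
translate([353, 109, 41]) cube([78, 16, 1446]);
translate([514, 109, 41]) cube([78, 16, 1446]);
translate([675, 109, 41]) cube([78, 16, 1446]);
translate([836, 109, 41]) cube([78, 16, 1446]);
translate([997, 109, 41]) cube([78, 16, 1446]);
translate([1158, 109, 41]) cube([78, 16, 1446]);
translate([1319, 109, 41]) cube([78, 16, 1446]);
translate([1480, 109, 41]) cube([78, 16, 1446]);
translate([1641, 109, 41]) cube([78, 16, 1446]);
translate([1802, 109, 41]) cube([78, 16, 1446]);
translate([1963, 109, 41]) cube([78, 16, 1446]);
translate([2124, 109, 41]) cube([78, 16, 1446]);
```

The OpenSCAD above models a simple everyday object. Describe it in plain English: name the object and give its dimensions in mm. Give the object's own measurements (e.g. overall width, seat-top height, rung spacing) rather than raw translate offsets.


A fence section. Two 109×109 mm posts, 1535 mm tall, stand on the floor with a clear span of 2188 mm between their inner faces. Two horizontal rails of 109×97 mm section span the gap between the posts with their undersides at z = 154 mm and z = 1288 mm, flush with the posts' −y face. 13 pickets, each 78 mm wide, 16 mm thick and 1446 mm tall, are fixed to the +y face of the rails with their bottoms at z = 41 mm, spaced across the span with a 83 mm gap after the −x post and between neighbouring pickets, with 95 mm left before the +x post.


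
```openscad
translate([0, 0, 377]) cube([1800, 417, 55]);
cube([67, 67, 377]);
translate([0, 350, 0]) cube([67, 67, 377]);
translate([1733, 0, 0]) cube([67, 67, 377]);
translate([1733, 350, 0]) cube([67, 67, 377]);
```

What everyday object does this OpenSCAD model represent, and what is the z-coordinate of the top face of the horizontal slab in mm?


A bench. The seat-top height is 432 mm.

A long slab on four corner posts — a bench. The slab sits at z = 377 with thickness 55, so the top is 377 + 55 = 432 mm.


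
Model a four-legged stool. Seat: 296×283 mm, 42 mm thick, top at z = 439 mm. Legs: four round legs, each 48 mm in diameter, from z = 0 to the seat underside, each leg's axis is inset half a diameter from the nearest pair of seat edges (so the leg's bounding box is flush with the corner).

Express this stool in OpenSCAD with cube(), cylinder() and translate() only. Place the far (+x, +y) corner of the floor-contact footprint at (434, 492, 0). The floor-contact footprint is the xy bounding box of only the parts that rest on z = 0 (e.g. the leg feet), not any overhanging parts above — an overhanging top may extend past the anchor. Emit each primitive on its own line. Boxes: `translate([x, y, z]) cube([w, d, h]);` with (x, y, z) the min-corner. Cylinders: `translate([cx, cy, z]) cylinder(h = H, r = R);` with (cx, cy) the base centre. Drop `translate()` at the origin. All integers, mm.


translate([138, 209, 397]) cube([296, 283, 42]);
translate([162, 233, 0]) cylinder(h = 397, r = 24);
translate([410, 233, 0]) cylinder(h = 397, r = 24);
translate([162, 468, 0]) cylinder(h = 397, r = 24);
translate([410, 468, 0]) cylinder(h = 397, r = 24);


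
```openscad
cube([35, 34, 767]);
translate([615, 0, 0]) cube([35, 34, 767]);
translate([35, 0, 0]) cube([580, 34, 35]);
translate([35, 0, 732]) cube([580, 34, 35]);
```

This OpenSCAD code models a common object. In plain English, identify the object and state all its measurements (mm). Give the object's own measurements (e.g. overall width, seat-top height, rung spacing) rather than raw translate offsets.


A rectangular picture frame lying in the x–z plane (depth along y). The opening is 580 mm wide (x) by 697 mm tall (z), surrounded by a border 35 mm wide on all four sides. The frame is 34 mm deep and is made of two full-height vertical stiles with two horizontal rails fitted between them.


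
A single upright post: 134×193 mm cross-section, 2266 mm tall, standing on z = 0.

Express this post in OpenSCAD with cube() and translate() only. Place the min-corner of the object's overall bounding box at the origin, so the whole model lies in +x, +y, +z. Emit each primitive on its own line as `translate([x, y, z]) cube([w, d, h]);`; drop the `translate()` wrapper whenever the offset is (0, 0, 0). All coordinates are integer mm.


cube([134, 193, 2266]);


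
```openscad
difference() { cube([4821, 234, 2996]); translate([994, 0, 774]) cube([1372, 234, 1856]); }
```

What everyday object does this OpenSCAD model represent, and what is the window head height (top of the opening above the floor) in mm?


A wall with a window opening. The window head height is 2630 mm.

A wall with a rectangular opening subtracted — a window. Sill at z = 774, opening 1856 mm tall, so the head is at 774 + 1856 = 2630 mm.


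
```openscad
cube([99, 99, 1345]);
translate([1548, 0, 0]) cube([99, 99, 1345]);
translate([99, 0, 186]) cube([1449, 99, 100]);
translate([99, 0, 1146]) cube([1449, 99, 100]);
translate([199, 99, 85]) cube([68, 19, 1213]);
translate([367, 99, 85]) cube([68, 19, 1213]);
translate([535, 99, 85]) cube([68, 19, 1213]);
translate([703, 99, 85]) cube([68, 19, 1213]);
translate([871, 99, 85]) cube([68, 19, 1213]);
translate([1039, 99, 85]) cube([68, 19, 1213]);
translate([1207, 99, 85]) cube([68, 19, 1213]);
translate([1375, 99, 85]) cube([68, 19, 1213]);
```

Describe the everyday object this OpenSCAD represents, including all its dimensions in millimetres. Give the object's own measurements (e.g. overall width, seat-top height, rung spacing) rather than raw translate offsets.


A fence section. Two 99×99 mm posts, 1345 mm tall, stand on the floor with a clear span of 1449 mm between their inner faces. Two horizontal rails of 99×100 mm section span the gap between the posts with their undersides at z = 186 mm and z = 1146 mm, flush with the posts' −y face. 8 pickets, each 68 mm wide, 19 mm thick and 1213 mm tall, are fixed to the +y face of the rails with their bottoms at z = 85 mm, spaced across the span with a 100 mm gap after the −x post and between neighbouring pickets, with 105 mm left before the +x post.


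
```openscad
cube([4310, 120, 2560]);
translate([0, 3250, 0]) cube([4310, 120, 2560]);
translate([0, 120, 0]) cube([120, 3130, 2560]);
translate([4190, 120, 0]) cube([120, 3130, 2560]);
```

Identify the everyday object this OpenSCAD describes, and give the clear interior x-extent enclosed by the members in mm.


A house (or room) frame. The interior width is 4070 mm.

Four 2560 mm walls enclosing a rectangle with no floor or roof — a room or house frame. Outside width is 4310 mm and wall thickness is 120 mm, so the interior width is 4310 − 2 × 120 = 4070 mm.


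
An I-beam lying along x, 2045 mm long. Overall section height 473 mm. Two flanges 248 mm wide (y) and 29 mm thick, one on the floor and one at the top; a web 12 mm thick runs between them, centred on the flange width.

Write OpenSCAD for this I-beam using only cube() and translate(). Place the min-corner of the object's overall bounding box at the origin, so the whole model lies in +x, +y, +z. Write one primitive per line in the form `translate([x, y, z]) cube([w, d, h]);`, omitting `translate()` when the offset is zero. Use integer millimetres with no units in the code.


cube([2045, 248, 29]);
translate([0, 118, 29]) cube([2045, 12, 415]);
translate([0, 0, 444]) cube([2045, 248, 29]);


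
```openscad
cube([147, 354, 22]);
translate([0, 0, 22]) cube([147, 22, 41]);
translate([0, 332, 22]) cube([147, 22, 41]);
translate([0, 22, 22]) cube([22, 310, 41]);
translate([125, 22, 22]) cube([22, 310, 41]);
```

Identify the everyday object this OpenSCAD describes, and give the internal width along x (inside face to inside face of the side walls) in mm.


An open box. The internal width is 103 mm.

A 147×354 base slab with four walls standing on it — an open box. The base is 147 mm wide and the walls are 22 mm thick, so the internal width is 147 − 2 × 22 = 103 mm.


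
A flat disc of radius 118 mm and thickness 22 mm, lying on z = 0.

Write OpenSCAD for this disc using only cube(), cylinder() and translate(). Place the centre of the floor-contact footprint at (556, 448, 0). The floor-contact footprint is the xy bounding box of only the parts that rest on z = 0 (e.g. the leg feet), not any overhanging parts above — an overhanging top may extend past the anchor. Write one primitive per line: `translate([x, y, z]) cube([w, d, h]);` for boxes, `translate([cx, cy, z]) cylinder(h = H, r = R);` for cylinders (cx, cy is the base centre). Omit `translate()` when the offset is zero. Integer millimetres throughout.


translate([556, 448, 0]) cylinder(h = 22, r = 118);


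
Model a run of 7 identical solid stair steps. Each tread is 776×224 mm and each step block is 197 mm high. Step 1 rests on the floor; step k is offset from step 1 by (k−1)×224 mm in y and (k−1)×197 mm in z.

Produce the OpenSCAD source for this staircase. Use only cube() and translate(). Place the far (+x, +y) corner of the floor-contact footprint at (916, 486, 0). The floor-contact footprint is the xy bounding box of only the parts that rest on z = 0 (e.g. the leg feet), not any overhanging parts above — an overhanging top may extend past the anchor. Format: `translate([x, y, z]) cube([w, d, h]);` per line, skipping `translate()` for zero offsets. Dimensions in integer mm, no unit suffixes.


translate([140, 262, 0]) cube([776, 224, 197]);
translate([140, 486, 197]) cube([776, 224, 197]);
translate([140, 710, 394]) cube([776, 224, 197]);
translate([140, 934, 591]) cube([776, 224, 197]);
translate([140, 1158, 788]) cube([776, 224, 197]);
translate([140, 1382, 985]) cube([776, 224, 197]);
translate([140, 1606, 1182]) cube([776, 224, 197]);


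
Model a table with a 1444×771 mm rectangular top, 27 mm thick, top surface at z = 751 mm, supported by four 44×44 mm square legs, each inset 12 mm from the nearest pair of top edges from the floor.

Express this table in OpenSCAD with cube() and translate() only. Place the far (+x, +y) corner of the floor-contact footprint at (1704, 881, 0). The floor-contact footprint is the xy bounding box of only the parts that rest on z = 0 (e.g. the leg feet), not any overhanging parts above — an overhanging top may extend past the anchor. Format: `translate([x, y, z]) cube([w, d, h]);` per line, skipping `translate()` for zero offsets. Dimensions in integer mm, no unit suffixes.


// leg_h = 751 - 27 = 724
translate([272, 122, 724]) cube([1444, 771, 27]);
translate([284, 134, 0]) cube([44, 44, 724]);
translate([1660, 134, 0]) cube([44, 44, 724]);
translate([284, 837, 0]) cube([44, 44, 724]);
translate([1660, 837, 0]) cube([44, 44, 724]);


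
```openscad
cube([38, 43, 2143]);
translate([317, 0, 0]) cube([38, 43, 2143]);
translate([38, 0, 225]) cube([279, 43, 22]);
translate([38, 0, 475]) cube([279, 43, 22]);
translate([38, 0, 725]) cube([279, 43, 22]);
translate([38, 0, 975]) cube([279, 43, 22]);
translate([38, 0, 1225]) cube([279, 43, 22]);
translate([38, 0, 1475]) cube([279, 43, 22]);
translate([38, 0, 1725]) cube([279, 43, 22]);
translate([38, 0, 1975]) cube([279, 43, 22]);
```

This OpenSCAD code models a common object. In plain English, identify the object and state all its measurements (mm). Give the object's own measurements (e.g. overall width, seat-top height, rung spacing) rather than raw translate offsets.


A straight ladder. Two 38×43 mm vertical rails, 2143 mm tall, stand 355 mm apart (outside-to-outside) with their front faces coplanar on the −y side. 8 rungs, each 43 mm deep and 22 mm tall, span between the inner faces of the rails, front faces flush with the rails. The lowest rung's underside is at z = 225 mm and rungs are spaced 250 mm apart (underside to underside).


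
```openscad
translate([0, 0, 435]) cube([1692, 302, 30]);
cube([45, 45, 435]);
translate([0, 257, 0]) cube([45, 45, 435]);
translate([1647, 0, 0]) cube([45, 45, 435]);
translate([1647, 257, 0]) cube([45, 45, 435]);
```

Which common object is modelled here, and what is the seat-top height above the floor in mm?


A bench. The seat-top height is 465 mm.

A long slab on four corner posts — a bench. The slab sits at z = 435 with thickness 30, so the top is 435 + 30 = 465 mm.


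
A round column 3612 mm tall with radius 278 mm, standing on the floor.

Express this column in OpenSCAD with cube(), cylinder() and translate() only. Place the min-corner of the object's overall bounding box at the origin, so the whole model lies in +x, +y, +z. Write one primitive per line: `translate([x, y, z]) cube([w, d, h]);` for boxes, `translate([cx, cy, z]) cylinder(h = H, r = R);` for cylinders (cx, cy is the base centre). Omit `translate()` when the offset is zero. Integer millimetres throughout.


translate([278, 278, 0]) cylinder(h = 3612, r = 278);


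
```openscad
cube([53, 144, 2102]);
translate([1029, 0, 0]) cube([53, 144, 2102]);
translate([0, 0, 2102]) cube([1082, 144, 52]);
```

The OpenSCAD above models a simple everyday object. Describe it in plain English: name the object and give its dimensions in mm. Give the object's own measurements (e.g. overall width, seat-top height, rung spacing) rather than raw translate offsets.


A door frame. The clear opening is 976 mm wide and 2102 mm high. Two 53 mm wide jambs, 144 mm deep, stand either side of the opening from the floor to the top of the opening. A 52 mm thick head sits across the top of both jambs, spanning the full outside width of the frame.


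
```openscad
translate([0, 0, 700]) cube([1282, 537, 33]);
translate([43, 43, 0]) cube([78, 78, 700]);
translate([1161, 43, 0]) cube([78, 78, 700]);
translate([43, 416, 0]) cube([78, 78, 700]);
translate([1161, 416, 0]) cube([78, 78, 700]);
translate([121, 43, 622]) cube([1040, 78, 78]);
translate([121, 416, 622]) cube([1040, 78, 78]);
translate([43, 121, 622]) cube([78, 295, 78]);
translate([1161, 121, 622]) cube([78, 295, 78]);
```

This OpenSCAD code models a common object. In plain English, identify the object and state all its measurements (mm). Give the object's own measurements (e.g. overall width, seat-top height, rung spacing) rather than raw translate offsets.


A table: top 1282 mm (x) × 537 mm (y), 33 mm thick, upper face at z = 733 mm, on four 78×78 mm square legs, each inset 43 mm from the nearest pair of top edges from z = 0 to the bottom of the top. Four apron rails, 78 mm thick and 78 mm tall, run between adjacent legs with their top edges flush with the underside of the top and their outer faces flush with the legs' outer faces.


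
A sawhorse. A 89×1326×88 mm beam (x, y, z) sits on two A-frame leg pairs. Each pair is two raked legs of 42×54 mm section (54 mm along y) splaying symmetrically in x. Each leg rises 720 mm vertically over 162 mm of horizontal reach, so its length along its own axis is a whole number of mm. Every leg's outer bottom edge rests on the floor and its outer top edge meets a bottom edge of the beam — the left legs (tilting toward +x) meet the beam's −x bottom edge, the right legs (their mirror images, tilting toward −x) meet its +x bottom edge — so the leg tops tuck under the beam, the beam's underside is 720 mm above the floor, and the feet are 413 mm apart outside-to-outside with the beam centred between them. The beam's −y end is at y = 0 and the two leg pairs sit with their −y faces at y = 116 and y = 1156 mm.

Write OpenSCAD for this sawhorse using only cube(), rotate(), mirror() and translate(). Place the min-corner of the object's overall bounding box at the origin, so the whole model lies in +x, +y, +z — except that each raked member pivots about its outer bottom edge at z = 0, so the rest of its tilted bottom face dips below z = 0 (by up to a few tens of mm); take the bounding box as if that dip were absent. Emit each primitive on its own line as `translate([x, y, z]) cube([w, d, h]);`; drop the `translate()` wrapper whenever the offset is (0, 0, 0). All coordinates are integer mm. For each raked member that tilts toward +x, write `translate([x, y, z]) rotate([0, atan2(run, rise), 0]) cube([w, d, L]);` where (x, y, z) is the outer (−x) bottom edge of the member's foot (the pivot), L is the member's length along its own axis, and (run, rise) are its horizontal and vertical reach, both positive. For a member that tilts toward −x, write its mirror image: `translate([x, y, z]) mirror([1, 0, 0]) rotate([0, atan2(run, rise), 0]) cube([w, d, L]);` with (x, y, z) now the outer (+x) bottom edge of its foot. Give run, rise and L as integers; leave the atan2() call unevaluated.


translate([162, 0, 720]) cube([89, 1326, 88]);
translate([0, 116, 0]) rotate([0, atan2(162, 720), 0]) cube([42, 54, 738]);
translate([413, 116, 0]) mirror([1, 0, 0]) rotate([0, atan2(162, 720), 0]) cube([42, 54, 738]);
translate([0, 1156, 0]) rotate([0, atan2(162, 720), 0]) cube([42, 54, 738]);
translate([413, 1156, 0]) mirror([1, 0, 0]) rotate([0, atan2(162, 720), 0]) cube([42, 54, 738]);


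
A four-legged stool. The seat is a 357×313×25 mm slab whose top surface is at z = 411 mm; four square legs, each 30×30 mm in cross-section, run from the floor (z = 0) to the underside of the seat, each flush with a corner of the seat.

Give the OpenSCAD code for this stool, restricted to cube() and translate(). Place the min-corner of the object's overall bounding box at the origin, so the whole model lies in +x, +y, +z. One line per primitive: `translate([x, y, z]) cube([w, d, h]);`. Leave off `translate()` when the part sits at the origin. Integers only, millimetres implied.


translate([0, 0, 386]) cube([357, 313, 25]);
cube([30, 30, 386]);
translate([327, 0, 0]) cube([30, 30, 386]);
translate([0, 283, 0]) cube([30, 30, 386]);
translate([327, 283, 0]) cube([30, 30, 386]);


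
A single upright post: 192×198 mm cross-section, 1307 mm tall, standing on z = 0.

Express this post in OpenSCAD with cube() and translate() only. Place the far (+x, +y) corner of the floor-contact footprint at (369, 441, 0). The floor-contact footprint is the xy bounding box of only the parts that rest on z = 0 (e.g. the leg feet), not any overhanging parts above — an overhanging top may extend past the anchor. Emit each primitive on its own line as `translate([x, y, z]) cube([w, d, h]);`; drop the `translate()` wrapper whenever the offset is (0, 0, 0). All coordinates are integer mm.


translate([177, 243, 0]) cube([192, 198, 1307]);


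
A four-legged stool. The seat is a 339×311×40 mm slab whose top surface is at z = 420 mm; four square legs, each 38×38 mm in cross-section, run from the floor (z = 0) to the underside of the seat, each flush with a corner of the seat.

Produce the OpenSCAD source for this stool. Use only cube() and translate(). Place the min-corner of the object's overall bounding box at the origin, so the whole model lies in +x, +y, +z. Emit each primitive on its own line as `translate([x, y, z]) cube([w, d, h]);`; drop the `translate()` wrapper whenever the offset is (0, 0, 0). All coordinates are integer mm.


translate([0, 0, 380]) cube([339, 311, 40]);
cube([38, 38, 380]);
translate([301, 0, 0]) cube([38, 38, 380]);
translate([0, 273, 0]) cube([38, 38, 380]);
translate([301, 273, 0]) cube([38, 38, 380]);


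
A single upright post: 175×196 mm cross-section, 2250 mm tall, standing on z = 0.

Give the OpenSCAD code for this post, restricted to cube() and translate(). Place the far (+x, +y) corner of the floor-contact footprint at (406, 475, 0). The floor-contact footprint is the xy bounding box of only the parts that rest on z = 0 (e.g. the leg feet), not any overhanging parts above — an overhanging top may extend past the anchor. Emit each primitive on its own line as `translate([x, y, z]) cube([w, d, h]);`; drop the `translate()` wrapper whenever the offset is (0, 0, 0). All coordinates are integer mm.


translate([231, 279, 0]) cube([175, 196, 2250]);


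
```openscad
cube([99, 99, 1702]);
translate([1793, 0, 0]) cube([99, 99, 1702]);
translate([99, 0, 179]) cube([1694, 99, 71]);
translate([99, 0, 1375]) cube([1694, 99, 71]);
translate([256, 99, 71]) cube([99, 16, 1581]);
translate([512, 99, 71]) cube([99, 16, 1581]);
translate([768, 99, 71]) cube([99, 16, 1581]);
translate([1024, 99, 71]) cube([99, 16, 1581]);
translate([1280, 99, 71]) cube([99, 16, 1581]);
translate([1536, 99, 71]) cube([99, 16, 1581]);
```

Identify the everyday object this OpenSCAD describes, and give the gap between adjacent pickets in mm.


A fence section. The picket gap is 157 mm.

Two posts, two rails, 6 pickets — a fence section. Span 1694 mm holds 6 pickets of 99 mm with 7 equal gaps: ⌊(1694 − 6·99) / 7⌋ = 157 mm.


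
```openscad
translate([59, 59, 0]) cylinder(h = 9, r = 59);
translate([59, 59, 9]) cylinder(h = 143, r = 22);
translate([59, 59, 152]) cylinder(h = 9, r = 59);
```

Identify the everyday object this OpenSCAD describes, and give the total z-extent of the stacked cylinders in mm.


A spool. The overall height is 161 mm.

Three coaxial cylinders, large–small–large — a spool. Two 9 mm flanges and a 143 mm core give 9 + 143 + 9 = 161 mm.


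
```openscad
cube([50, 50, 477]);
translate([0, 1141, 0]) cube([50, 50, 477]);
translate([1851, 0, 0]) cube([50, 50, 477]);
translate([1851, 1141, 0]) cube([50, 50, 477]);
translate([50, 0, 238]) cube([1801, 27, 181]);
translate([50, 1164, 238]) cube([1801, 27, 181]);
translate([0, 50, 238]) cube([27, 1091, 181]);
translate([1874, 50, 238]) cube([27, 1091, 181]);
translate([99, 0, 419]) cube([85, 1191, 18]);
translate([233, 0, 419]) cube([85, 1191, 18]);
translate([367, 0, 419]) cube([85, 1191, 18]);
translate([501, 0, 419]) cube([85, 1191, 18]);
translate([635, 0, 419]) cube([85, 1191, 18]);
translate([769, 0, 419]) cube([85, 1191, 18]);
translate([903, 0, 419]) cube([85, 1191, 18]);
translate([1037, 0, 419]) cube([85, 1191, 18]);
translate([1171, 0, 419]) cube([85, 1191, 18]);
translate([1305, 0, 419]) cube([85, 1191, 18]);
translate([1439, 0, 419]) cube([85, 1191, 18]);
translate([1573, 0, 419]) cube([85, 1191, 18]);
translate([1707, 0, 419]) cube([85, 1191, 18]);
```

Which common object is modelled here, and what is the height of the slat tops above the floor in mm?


A bed frame. The slat-top height is 437 mm.

Four posts, four rails, and a row of slats — a bed frame. Slats sit on the rails at z = 238 + 181 = 419; with slat thickness 18, the top is 437 mm.


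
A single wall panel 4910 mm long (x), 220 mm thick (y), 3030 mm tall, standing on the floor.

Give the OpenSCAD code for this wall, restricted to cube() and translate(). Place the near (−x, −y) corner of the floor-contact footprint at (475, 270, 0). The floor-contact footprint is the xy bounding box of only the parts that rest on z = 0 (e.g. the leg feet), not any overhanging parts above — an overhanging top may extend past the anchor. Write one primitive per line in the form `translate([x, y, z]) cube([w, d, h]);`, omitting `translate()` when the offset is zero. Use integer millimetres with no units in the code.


translate([475, 270, 0]) cube([4910, 220, 3030]);


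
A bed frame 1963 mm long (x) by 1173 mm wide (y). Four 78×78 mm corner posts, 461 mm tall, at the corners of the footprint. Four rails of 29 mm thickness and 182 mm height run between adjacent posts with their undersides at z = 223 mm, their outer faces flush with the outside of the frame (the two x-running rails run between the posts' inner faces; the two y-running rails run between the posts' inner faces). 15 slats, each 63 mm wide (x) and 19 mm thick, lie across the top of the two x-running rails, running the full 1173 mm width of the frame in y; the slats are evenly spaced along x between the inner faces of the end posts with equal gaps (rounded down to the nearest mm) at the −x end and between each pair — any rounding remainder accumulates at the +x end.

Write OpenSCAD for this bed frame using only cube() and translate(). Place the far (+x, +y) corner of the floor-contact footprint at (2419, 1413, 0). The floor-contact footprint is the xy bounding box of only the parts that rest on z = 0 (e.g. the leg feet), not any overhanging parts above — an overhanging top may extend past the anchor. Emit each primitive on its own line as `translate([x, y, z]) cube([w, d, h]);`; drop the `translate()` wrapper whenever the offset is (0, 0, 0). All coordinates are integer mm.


translate([456, 240, 0]) cube([78, 78, 461]);
translate([456, 1335, 0]) cube([78, 78, 461]);
translate([2341, 240, 0]) cube([78, 78, 461]);
translate([2341, 1335, 0]) cube([78, 78, 461]);
translate([534, 240, 223]) cube([1807, 29, 182]);
translate([534, 1384, 223]) cube([1807, 29, 182]);
translate([456, 318, 223]) cube([29, 1017, 182]);
translate([2390, 318, 223]) cube([29, 1017, 182]);
translate([587, 240, 405]) cube([63, 1173, 19]);
translate([703, 240, 405]) cube([63, 1173, 19]);
translate([819, 240, 405]) cube([63, 1173, 19]);
translate([935, 240, 405]) cube([63, 1173, 19]);
translate([1051, 240, 405]) cube([63, 1173, 19]);
translate([1167, 240, 405]) cube([63, 1173, 19]);
translate([1283, 240, 405]) cube([63, 1173, 19]);
translate([1399, 240, 405]) cube([63, 1173, 19]);
translate([1515, 240, 405]) cube([63, 1173, 19]);
translate([1631, 240, 405]) cube([63, 1173, 19]);
translate([1747, 240, 405]) cube([63, 1173, 19]);
translate([1863, 240, 405]) cube([63, 1173, 19]);
translate([1979, 240, 405]) cube([63, 1173, 19]);
translate([2095, 240, 405]) cube([63, 1173, 19]);
translate([2211, 240, 405]) cube([63, 1173, 19]);


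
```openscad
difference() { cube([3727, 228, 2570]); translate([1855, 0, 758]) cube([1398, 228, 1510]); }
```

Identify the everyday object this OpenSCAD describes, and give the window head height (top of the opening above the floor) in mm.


A wall with a window opening. The window head height is 2268 mm.

A wall with a rectangular opening subtracted — a window. Sill at z = 758, opening 1510 mm tall, so the head is at 758 + 1510 = 2268 mm.


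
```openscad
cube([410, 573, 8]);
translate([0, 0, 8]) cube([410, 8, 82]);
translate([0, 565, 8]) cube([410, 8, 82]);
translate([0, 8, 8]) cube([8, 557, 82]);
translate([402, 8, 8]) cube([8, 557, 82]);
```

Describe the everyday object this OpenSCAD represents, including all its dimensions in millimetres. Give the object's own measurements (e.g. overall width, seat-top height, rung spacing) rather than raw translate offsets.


An open-topped rectangular box: outside dimensions 410×573×90 mm, with a uniform wall and base thickness of 8 mm. The base is a full 410×573 slab on the floor; four walls sit on top of the base. The front and back walls (the −y and +y sides) span the full width; the two side walls fit between them.


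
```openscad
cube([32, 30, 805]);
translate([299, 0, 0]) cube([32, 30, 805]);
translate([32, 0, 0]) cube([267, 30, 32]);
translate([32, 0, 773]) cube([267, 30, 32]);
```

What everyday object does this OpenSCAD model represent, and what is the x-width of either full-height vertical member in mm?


A picture frame. The border width is 32 mm.

Four thin pieces enclosing a rectangular opening — a picture frame. The two full-height stiles are 805 mm tall; the top rail sits at z = 773 and is 32 mm tall, so the border above the opening is 805 − 773 = 32 mm, matching the stile x-width.


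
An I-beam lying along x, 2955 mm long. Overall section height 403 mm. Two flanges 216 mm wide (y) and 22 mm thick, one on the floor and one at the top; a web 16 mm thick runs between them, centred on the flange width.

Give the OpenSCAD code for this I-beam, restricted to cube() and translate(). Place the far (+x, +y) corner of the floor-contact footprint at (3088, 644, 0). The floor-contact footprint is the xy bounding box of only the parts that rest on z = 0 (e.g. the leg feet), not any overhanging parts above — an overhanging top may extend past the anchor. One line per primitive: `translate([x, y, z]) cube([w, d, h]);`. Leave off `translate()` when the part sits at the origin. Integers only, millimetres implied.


translate([133, 428, 0]) cube([2955, 216, 22]);
translate([133, 528, 22]) cube([2955, 16, 359]);
translate([133, 428, 381]) cube([2955, 216, 22]);


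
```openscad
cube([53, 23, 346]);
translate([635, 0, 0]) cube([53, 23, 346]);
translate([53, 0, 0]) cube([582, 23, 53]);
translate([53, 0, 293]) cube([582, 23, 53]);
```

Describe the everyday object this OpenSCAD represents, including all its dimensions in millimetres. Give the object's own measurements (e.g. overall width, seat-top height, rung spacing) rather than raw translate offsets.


A rectangular picture frame lying in the x–z plane (depth along y). The opening is 582 mm wide (x) by 240 mm tall (z), surrounded by a border 53 mm wide on all four sides. The frame is 23 mm deep and is made of two full-height vertical stiles with two horizontal rails fitted between them.


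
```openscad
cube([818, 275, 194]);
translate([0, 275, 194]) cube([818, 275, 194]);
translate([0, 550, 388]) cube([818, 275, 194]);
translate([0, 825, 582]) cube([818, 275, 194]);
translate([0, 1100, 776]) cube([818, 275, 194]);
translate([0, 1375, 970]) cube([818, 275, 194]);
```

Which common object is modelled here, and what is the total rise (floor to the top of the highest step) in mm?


A staircase. The total rise is 1164 mm.

6 identical blocks, each offset up and back from the previous — a staircase. Each step is 194 mm tall and there are 6 of them, so the total rise is 6 × 194 = 1164 mm.


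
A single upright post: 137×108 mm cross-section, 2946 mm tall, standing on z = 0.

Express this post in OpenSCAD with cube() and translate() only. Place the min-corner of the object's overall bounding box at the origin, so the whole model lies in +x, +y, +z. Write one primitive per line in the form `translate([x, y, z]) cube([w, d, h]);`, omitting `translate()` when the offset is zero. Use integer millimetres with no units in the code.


cube([137, 108, 2946]);
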